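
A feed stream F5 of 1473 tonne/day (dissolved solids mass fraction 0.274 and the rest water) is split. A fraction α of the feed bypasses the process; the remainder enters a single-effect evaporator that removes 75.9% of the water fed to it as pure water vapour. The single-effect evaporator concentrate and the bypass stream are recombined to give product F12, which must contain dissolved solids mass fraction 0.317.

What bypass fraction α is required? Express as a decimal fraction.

0.754

All 1473×0.274 = 403.6 tonne/day of dissolved solids reaches F12, so F12 = 403.6/0.317 = 1273.2 tonne/day and vapour = 199.81 tonne/day.
The evaporator receives (1−α)·1473 of feed at 0.726 water and removes 0.759 of that water:
0.759×0.726×(1−α)×1473 = 199.81
(1−α) = 199.81/811.67 = 0.2462;  α = 0.7538.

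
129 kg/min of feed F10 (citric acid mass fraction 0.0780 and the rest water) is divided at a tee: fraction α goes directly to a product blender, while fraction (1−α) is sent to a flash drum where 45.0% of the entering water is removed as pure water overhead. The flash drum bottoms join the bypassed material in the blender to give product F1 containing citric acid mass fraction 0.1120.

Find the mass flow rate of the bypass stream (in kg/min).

All 129×0.078 = 10.062 kg/min of citric acid reaches F1, so F1 = 10.062/0.112 = 89.839 kg/min and vapour = 39.161 kg/min.
The evaporator receives (1−α)·129 of feed at 0.922 water and removes 0.450 of that water:
0.450×0.922×(1−α)×129 = 39.161
(1−α) = 39.161/53.522 = 0.7317;  α = 0.2683.
Bypass flow = 0.2683×129 = 34.614 kg/min.

34.61 kg/min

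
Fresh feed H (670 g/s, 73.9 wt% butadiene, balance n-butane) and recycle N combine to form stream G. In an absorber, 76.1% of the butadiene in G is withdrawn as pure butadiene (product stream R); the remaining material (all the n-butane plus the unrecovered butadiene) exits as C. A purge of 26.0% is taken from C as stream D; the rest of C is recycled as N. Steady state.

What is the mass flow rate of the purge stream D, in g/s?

n-butane enters only via H and leaves only via the purge: 670×0.261 = 0.260×(n-butane in C), and the absorber passes all n-butane, so n-butane in G = n-butane in C = 672.58 g/s.
butadiene in G: m_A = 670×0.739 + (1−0.260)·(1−0.761)·m_A, so m_A = 495.13/0.8231 = 601.51 g/s.
C = (1−0.761)×601.51 + 672.58 = 816.34 g/s.
Purge D = 0.260×816.34 = 212.25 g/s.

212.2 g/s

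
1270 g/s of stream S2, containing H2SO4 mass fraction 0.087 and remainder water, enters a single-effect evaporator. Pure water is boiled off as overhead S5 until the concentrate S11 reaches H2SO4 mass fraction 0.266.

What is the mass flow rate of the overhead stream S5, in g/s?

854.6 g/s

H2SO4 is conserved: 1270×0.087 = 110.49 g/s all reports to the concentrate.
Concentrate = 110.49/(target fraction) = 415.38 g/s.
Overhead = 1270 − 415.38 = 854.62 g/s.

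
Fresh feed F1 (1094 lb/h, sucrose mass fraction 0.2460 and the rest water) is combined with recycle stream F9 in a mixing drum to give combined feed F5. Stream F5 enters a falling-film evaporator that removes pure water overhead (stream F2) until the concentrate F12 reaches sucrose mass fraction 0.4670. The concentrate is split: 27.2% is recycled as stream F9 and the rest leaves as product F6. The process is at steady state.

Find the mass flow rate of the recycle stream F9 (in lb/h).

Overall sucrose balance (none leaves overhead): sucrose in fresh feed = sucrose in product, i.e. 1094×0.246 = (1−0.272)·F12·0.467.
F12 = 269.12/(0.467×0.728) = 791.6 lb/h.
Recycle F9 = 0.272×791.6 = 215.31 lb/h.

215.3 lb/h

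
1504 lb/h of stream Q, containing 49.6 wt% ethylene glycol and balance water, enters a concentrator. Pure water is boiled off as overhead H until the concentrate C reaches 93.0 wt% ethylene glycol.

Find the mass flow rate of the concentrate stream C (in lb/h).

802.1 lb/h

ethylene glycol is conserved: 1504×0.496 = 745.98 lb/h all reports to the concentrate.
Concentrate = 745.98/(target fraction) = 802.13 lb/h.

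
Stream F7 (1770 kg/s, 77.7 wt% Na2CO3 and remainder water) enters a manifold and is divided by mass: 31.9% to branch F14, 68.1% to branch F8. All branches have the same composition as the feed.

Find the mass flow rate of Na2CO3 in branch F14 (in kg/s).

438.7 kg/s

Branch F14 total = 0.319×1770 = 564.63 kg/s.
Na2CO3 in F14 = 0.777×564.63 = 438.72 kg/s.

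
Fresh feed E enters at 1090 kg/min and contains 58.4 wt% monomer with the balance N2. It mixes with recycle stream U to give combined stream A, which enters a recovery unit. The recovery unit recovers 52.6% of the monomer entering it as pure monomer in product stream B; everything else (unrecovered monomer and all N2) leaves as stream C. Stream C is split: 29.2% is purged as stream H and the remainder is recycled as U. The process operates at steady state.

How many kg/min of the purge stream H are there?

586 kg/min

N2 enters only via E and leaves only via the purge: 1090×0.416 = 0.292×(N2 in C), and the recovery unit passes all N2, so N2 in A = N2 in C = 1552.9 kg/min.
monomer in A: m_A = 1090×0.584 + (1−0.292)·(1−0.526)·m_A, so m_A = 636.56/0.6644 = 958.09 kg/min.
C = (1−0.526)×958.09 + 1552.9 = 2007 kg/min.
Purge H = 0.292×2007 = 586.05 kg/min.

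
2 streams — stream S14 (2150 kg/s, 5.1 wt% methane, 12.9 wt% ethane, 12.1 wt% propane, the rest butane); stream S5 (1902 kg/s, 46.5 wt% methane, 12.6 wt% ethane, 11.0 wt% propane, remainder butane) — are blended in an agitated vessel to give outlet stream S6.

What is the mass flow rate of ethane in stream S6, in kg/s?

ethane out = ethane in = 2150×0.129 + 1902×0.126 = 517 kg/s.

517 kg/s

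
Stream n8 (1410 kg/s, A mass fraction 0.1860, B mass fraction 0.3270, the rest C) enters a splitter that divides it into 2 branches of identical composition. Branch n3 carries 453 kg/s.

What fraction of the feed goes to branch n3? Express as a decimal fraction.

Fraction to n3 = 453/1410 = 0.3213.

0.321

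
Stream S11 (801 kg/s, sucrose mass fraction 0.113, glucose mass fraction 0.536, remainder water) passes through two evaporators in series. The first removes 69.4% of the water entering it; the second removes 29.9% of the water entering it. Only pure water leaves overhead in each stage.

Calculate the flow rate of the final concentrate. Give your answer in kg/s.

water in feed = 801×0.351 = 281.15 kg/s.
After stage 1: water left = (1−0.694)×281.15 = 86.032; stream total = 605.88 kg/s.
After stage 2: water left = (1−0.299)×86.032 = 60.309; final concentrate = 580.16 kg/s.

580.2 kg/s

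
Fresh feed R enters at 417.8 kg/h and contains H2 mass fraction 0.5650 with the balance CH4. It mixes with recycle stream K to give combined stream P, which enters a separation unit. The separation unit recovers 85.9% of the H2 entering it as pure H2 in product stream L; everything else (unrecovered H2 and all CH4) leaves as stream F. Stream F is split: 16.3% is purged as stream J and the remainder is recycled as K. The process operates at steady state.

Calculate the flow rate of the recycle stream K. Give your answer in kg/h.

CH4 enters only via R and leaves only via the purge: 417.8×0.435 = 0.163×(CH4 in F), and the separation unit passes all CH4, so CH4 in P = CH4 in F = 1115 kg/h.
H2 in P: m_A = 417.8×0.565 + (1−0.163)·(1−0.859)·m_A, so m_A = 236.06/0.8820 = 267.64 kg/h.
F = (1−0.859)×267.64 + 1115 = 1152.7 kg/h.
Recycle K = (1−0.163)×1152.7 = 964.83 kg/h.

964.8 kg/h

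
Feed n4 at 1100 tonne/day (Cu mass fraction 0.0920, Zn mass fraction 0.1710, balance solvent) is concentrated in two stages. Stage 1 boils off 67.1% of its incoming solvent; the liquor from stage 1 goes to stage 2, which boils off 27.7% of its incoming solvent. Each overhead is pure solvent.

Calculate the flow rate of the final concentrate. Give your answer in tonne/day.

482.1 tonne/day

solvent in feed = 1100×0.737 = 810.7 tonne/day.
After stage 1: solvent left = (1−0.671)×810.7 = 266.72; stream total = 556.02 tonne/day.
After stage 2: solvent left = (1−0.277)×266.72 = 192.84; final concentrate = 482.14 tonne/day.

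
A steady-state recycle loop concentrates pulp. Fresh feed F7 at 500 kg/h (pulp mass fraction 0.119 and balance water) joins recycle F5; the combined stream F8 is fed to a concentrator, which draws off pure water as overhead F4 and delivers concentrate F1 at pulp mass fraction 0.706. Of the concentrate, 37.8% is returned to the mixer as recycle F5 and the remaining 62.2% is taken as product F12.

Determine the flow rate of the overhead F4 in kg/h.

Overall pulp balance (none leaves overhead): pulp in fresh feed = pulp in product, i.e. 500×0.119 = (1−0.378)·F1·0.706.
F1 = 59.5/(0.706×0.622) = 135.49 kg/h.
Recycle F5 = 0.378×135.49 = 51.217 kg/h.
Combined feed F8 = 500 + 51.217 = 551.22 kg/h.
Overhead F4 = F8 − F1 = 551.22 − 135.49 = 415.72 kg/h.

415.7 kg/h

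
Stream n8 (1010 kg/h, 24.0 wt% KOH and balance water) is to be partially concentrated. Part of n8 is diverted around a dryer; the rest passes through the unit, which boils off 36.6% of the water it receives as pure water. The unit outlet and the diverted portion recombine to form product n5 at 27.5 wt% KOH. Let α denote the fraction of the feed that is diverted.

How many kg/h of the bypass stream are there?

547.9 kg/h

All 1010×0.240 = 242.4 kg/h of KOH reaches n5, so n5 = 242.4/0.275 = 881.45 kg/h and vapour = 128.55 kg/h.
The evaporator receives (1−α)·1010 of feed at 0.760 water and removes 0.366 of that water:
0.366×0.760×(1−α)×1010 = 128.55
(1−α) = 128.55/280.94 = 0.4576;  α = 0.5424.
Bypass flow = 0.5424×1010 = 547.87 kg/h.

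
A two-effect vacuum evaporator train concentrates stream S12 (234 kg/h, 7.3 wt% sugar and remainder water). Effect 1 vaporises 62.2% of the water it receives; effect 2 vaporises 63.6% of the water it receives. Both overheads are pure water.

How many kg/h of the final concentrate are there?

46.93 kg/h

water in feed = 234×0.927 = 216.92 kg/h.
After stage 1: water left = (1−0.622)×216.92 = 81.995; stream total = 99.077 kg/h.
After stage 2: water left = (1−0.636)×81.995 = 29.846; final concentrate = 46.928 kg/h.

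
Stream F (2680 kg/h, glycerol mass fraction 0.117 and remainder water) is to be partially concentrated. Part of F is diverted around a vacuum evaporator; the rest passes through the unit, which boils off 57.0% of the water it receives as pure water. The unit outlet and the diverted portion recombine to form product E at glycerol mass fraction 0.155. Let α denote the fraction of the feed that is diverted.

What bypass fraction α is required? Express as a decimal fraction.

All 2680×0.117 = 313.56 kg/h of glycerol reaches E, so E = 313.56/0.155 = 2023 kg/h and vapour = 657.03 kg/h.
The evaporator receives (1−α)·2680 of feed at 0.883 water and removes 0.570 of that water:
0.570×0.883×(1−α)×2680 = 657.03
(1−α) = 657.03/1348.9 = 0.4871;  α = 0.5129.

0.513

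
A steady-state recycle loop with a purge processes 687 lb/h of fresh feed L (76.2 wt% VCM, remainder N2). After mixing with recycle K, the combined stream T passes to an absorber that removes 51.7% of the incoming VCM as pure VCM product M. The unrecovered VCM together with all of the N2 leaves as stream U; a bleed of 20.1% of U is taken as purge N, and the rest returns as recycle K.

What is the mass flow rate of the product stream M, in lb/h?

VCM in T: m_A = 687×0.762 + (1−0.201)·(1−0.517)·m_A, so m_A = 523.49/0.6141 = 852.48 lb/h.
Product M = 0.517×852.48 = 440.73 lb/h.

440.7 lb/h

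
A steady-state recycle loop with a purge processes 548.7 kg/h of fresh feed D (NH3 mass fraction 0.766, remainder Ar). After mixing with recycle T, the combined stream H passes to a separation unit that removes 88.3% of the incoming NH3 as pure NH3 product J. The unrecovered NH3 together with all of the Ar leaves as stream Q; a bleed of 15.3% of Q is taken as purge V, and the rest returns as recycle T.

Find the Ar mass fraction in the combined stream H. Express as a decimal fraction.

0.643

Ar enters only via D and leaves only via the purge: 548.7×0.234 = 0.153×(Ar in Q), and the separation unit passes all Ar, so Ar in H = Ar in Q = 839.19 kg/h.
NH3 in H: m_A = 548.7×0.766 + (1−0.153)·(1−0.883)·m_A, so m_A = 420.3/0.9009 = 466.54 kg/h.
H = 466.54 + 839.19 = 1305.7 kg/h.
Ar fraction in H = 839.19/1305.7 = 0.643.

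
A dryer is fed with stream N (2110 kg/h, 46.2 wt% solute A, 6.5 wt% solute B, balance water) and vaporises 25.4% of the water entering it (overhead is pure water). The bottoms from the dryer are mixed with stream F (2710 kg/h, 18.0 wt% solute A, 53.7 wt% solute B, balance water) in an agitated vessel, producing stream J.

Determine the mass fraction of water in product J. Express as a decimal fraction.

Vapour removed = 0.254×0.473×2110 = 253.5 kg/h; concentrate = 1856.5 kg/h.
water reaching the mixer = 744.53 (from concentrate) + 2710×0.283 = 1511.5 kg/h.
Product flow = 1856.5 + 2710 = 4566.5 kg/h; water fraction = 0.331.

0.331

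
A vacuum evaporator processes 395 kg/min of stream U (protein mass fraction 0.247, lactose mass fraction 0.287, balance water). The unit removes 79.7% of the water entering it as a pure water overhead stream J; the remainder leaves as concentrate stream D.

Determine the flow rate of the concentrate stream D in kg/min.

248.3 kg/min

water entering = 395×0.466 = 184.07 kg/min; overhead removed = 0.797×184.07 = 146.7 kg/min.
Concentrate = 395 − 146.7 = 248.3 kg/min.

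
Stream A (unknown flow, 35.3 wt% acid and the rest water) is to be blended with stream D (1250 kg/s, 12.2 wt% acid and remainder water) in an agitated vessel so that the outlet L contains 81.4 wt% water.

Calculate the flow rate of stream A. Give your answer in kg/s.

Let A be the unknown flow. Total out = 1250 + A.
water balance: 1097.5 + 0.647·A = 0.814·(1250 + A)
(0.647 − 0.814)·A = 0.814×1250 − 1097.5 = -80
A = -80 / -0.167 = 479.04 kg/s

479 kg/s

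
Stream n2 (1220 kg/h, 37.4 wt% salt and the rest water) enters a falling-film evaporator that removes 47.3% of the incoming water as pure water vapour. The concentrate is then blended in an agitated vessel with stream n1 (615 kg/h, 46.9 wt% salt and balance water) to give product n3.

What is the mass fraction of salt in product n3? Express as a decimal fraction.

Vapour removed = 0.473×0.626×1220 = 361.24 kg/h; concentrate = 858.76 kg/h.
salt reaching the mixer = 456.28 (from concentrate) + 615×0.469 = 744.71 kg/h.
Product flow = 858.76 + 615 = 1473.8 kg/h; salt fraction = 0.505.

0.505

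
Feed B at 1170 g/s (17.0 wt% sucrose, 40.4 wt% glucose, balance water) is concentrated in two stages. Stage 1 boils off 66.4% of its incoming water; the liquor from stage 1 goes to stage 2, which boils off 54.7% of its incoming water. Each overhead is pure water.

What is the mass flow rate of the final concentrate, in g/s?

water in feed = 1170×0.426 = 498.42 g/s.
After stage 1: water left = (1−0.664)×498.42 = 167.47; stream total = 839.05 g/s.
After stage 2: water left = (1−0.547)×167.47 = 75.864; final concentrate = 747.44 g/s.

747.4 g/s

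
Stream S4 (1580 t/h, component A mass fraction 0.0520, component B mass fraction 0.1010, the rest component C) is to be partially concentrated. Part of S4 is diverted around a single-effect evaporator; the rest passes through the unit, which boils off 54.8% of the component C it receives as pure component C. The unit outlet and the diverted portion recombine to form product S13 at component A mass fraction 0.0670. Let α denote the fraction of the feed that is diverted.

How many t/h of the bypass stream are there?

All 1580×0.052 = 82.16 t/h of component A reaches S13, so S13 = 82.16/0.067 = 1226.3 t/h and vapour = 353.73 t/h.
The evaporator receives (1−α)·1580 of feed at 0.847 component C and removes 0.548 of that component C:
0.548×0.847×(1−α)×1580 = 353.73
(1−α) = 353.73/733.37 = 0.4823;  α = 0.5177.
Bypass flow = 0.5177×1580 = 817.9 t/h.

817.9 t/h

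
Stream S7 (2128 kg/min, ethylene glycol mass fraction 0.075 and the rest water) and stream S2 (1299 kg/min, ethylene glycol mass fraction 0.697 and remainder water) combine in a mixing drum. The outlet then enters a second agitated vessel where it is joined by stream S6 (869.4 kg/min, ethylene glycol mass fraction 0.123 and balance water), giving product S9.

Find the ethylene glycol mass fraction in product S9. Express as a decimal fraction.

Overall, product flow = 4296.4 kg/min.
ethylene glycol in = 2128×0.075 + 1299×0.697 + 869.4×0.123 = 1171.9 kg/min.
ethylene glycol fraction in S9 = 0.273.

0.273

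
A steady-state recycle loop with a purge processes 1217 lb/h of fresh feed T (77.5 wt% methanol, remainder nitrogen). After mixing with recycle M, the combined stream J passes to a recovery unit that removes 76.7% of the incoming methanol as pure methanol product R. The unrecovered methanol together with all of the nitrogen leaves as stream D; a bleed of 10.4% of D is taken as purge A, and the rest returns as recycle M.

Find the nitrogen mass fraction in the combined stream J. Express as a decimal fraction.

nitrogen enters only via T and leaves only via the purge: 1217×0.225 = 0.104×(nitrogen in D), and the recovery unit passes all nitrogen, so nitrogen in J = nitrogen in D = 2632.9 lb/h.
methanol in J: m_A = 1217×0.775 + (1−0.104)·(1−0.767)·m_A, so m_A = 943.18/0.7912 = 1192 lb/h.
J = 1192 + 2632.9 = 3825 lb/h.
nitrogen fraction in J = 2632.9/3825 = 0.6884.

0.6884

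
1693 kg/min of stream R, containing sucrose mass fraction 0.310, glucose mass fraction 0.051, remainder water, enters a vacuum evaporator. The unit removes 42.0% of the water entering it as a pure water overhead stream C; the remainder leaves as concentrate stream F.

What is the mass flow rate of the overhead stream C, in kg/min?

water entering = 1693×0.639 = 1081.8 kg/min; overhead removed = 0.420×1081.8 = 454.37 kg/min.

454.4 kg/min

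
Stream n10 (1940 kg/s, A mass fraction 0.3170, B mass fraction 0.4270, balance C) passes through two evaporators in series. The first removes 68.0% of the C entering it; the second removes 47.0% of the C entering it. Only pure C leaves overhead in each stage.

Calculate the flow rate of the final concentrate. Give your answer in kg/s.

C in feed = 1940×0.256 = 496.64 kg/s.
After stage 1: C left = (1−0.680)×496.64 = 158.92; stream total = 1602.3 kg/s.
After stage 2: C left = (1−0.470)×158.92 = 84.23; final concentrate = 1527.6 kg/s.

1528 kg/s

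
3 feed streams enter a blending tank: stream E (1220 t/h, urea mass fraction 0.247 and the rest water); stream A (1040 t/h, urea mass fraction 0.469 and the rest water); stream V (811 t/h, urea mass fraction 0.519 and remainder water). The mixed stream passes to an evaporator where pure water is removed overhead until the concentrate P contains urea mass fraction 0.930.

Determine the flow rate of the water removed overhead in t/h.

urea entering = 1220×0.247 + 1040×0.469 + 811×0.519 = 1210 t/h.
All urea reports to P, so P = 1210/0.930 = 1301.1 t/h.
Total feed = 3071 t/h; overhead = 3071 − 1301.1 = 1769.9 t/h.

1770 t/h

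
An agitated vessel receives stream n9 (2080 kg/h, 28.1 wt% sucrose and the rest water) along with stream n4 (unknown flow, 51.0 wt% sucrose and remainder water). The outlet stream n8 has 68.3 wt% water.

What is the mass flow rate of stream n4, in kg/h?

388 kg/h

Let n4 be the unknown flow. Total out = 2080 + n4.
water balance: 1495.5 + 0.490·n4 = 0.683·(2080 + n4)
(0.490 − 0.683)·n4 = 0.683×2080 − 1495.5 = -74.88
n4 = -74.88 / -0.193 = 387.98 kg/h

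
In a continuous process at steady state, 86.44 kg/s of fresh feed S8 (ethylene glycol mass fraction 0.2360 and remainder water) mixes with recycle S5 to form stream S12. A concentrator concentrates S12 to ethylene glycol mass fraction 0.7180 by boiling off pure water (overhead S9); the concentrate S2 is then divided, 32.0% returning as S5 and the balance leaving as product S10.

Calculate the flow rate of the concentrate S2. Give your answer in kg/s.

41.78 kg/s

Overall ethylene glycol balance (none leaves overhead): ethylene glycol in fresh feed = ethylene glycol in product, i.e. 86.44×0.236 = (1−0.320)·S2·0.718.
S2 = 20.4/(0.718×0.680) = 41.782 kg/s.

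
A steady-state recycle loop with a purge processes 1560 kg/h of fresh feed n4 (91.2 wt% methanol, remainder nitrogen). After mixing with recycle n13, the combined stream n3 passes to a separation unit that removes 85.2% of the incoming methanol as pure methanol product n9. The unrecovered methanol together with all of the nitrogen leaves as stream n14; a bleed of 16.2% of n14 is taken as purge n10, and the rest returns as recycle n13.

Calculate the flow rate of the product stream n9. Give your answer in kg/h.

methanol in n3: m_A = 1560×0.912 + (1−0.162)·(1−0.852)·m_A, so m_A = 1422.7/0.8760 = 1624.2 kg/h.
Product n9 = 0.852×1624.2 = 1383.8 kg/h.

1384 kg/h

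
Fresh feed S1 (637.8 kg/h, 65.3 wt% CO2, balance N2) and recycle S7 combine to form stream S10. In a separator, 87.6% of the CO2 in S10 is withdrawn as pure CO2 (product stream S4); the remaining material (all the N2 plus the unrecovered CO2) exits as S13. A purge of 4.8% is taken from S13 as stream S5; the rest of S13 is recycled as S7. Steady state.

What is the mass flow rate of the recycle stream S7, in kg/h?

N2 enters only via S1 and leaves only via the purge: 637.8×0.347 = 0.048×(N2 in S13), and the separator passes all N2, so N2 in S10 = N2 in S13 = 4610.8 kg/h.
CO2 in S10: m_A = 637.8×0.653 + (1−0.048)·(1−0.876)·m_A, so m_A = 416.48/0.8820 = 472.23 kg/h.
S13 = (1−0.876)×472.23 + 4610.8 = 4669.3 kg/h.
Recycle S7 = (1−0.048)×4669.3 = 4445.2 kg/h.

4445 kg/h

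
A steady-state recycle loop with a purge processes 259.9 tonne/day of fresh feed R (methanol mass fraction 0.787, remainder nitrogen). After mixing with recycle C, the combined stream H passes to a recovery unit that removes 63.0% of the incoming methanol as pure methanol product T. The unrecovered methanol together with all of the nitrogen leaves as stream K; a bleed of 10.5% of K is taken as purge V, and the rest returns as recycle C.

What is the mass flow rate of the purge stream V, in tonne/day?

nitrogen enters only via R and leaves only via the purge: 259.9×0.213 = 0.105×(nitrogen in K), and the recovery unit passes all nitrogen, so nitrogen in H = nitrogen in K = 527.23 tonne/day.
methanol in H: m_A = 259.9×0.787 + (1−0.105)·(1−0.630)·m_A, so m_A = 204.54/0.6688 = 305.81 tonne/day.
K = (1−0.630)×305.81 + 527.23 = 640.38 tonne/day.
Purge V = 0.105×640.38 = 67.239 tonne/day.

67.24 tonne/day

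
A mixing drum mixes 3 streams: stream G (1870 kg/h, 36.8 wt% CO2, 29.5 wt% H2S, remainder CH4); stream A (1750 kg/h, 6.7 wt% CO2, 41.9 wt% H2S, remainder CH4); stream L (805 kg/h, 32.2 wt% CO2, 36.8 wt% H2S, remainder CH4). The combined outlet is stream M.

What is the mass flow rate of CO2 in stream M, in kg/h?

CO2 out = CO2 in = 1870×0.368 + 1750×0.067 + 805×0.322 = 1064.6 kg/h.

1065 kg/h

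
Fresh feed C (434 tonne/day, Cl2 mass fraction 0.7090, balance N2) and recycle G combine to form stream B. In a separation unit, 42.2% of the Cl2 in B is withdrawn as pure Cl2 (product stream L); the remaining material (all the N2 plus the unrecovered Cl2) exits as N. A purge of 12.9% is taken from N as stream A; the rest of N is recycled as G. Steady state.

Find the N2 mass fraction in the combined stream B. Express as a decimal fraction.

N2 enters only via C and leaves only via the purge: 434×0.291 = 0.129×(N2 in N), and the separation unit passes all N2, so N2 in B = N2 in N = 979.02 tonne/day.
Cl2 in B: m_A = 434×0.709 + (1−0.129)·(1−0.422)·m_A, so m_A = 307.71/0.4966 = 619.67 tonne/day.
B = 619.67 + 979.02 = 1598.7 tonne/day.
N2 fraction in B = 979.02/1598.7 = 0.6124.

0.6124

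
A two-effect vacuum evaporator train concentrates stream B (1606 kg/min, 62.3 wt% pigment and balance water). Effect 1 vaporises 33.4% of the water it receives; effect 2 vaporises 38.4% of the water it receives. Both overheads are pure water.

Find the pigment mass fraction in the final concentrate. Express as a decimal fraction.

0.801

water in feed = 1606×0.377 = 605.46 kg/min.
After stage 1: water left = (1−0.334)×605.46 = 403.24; stream total = 1403.8 kg/min.
After stage 2: water left = (1−0.384)×403.24 = 248.39; final concentrate = 1248.9 kg/min.
pigment fraction = 1000.5/1248.9 = 0.801.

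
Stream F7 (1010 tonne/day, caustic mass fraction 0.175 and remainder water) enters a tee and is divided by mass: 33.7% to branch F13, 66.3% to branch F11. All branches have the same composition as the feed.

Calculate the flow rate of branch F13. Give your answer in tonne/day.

Branch F13 flow = 0.337×1010 = 340.37 tonne/day.

340.4 tonne/day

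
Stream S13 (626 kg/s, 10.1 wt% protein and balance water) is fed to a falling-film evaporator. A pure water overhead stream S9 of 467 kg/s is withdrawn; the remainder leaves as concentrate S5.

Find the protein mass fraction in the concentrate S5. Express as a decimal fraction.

0.398

protein is not removed: 626×0.101 = 63.226 kg/s of protein enters S5.
Concentrate = 626 − 467 = 159 kg/s.
Mass fraction = 63.226/159 = 0.398.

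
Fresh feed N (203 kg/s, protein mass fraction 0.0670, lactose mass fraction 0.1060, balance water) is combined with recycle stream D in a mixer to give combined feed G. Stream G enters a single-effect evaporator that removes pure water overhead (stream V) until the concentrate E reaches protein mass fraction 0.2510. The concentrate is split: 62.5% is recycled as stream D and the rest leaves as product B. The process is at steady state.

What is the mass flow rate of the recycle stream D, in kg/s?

Overall protein balance (none leaves overhead): protein in fresh feed = protein in product, i.e. 203×0.067 = (1−0.625)·E·0.251.
E = 13.601/(0.251×0.375) = 144.5 kg/s.
Recycle D = 0.625×144.5 = 90.312 kg/s.

90.31 kg/s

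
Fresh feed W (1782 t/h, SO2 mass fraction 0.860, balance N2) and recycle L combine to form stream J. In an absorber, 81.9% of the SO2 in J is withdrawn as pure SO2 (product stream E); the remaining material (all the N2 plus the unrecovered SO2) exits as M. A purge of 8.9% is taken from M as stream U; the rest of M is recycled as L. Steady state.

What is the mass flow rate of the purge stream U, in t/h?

N2 enters only via W and leaves only via the purge: 1782×0.140 = 0.089×(N2 in M), and the absorber passes all N2, so N2 in J = N2 in M = 2803.1 t/h.
SO2 in J: m_A = 1782×0.860 + (1−0.089)·(1−0.819)·m_A, so m_A = 1532.5/0.8351 = 1835.1 t/h.
M = (1−0.819)×1835.1 + 2803.1 = 3135.3 t/h.
Purge U = 0.089×3135.3 = 279.04 t/h.

279 t/h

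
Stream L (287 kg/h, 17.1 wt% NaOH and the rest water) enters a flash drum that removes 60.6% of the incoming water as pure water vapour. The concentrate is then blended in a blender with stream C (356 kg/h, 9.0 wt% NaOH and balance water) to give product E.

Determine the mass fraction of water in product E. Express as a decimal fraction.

0.8374

Vapour removed = 0.606×0.829×287 = 144.18 kg/h; concentrate = 142.82 kg/h.
water reaching the mixer = 93.742 (from concentrate) + 356×0.910 = 417.7 kg/h.
Product flow = 142.82 + 356 = 498.82 kg/h; water fraction = 0.8374.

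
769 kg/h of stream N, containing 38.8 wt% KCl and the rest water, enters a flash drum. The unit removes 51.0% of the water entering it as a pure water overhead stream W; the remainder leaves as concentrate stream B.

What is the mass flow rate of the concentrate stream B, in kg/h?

529 kg/h

water entering = 769×0.612 = 470.63 kg/h; overhead removed = 0.510×470.63 = 240.02 kg/h.
Concentrate = 769 − 240.02 = 528.98 kg/h.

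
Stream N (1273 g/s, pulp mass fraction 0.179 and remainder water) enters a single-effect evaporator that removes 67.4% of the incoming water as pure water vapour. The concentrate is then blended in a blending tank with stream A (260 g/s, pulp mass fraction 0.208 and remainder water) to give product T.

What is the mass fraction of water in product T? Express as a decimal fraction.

Vapour removed = 0.674×0.821×1273 = 704.42 g/s; concentrate = 568.58 g/s.
water reaching the mixer = 340.71 (from concentrate) + 260×0.792 = 546.63 g/s.
Product flow = 568.58 + 260 = 828.58 g/s; water fraction = 0.660.

0.660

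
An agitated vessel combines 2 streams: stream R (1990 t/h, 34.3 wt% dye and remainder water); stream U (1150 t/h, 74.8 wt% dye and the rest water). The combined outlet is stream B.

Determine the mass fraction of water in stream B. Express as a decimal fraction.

0.509

Total flow out = 1990 + 1150 = 3140 t/h.
water in = 1990×0.657 + 1150×0.252 = 1597.2 t/h.
water mass fraction in B = 1597.2/3140 = 0.509.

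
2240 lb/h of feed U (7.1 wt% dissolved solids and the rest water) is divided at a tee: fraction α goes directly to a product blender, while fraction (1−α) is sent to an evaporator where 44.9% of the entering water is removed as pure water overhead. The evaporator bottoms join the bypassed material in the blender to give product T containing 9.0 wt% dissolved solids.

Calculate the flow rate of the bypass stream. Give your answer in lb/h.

1106 lb/h

All 2240×0.071 = 159.04 lb/h of dissolved solids reaches T, so T = 159.04/0.090 = 1767.1 lb/h and vapour = 472.89 lb/h.
The evaporator receives (1−α)·2240 of feed at 0.929 water and removes 0.449 of that water:
0.449×0.929×(1−α)×2240 = 472.89
(1−α) = 472.89/934.35 = 0.5061;  α = 0.4939.
Bypass flow = 0.4939×2240 = 1106.3 lb/h.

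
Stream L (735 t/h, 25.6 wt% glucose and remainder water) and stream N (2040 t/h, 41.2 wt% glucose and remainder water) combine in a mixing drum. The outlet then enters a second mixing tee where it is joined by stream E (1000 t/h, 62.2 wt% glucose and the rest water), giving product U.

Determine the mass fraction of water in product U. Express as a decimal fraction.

Overall, product flow = 3775 t/h.
water in = 735×0.744 + 2040×0.588 + 1000×0.378 = 2124.4 t/h.
water fraction in U = 0.563.

0.563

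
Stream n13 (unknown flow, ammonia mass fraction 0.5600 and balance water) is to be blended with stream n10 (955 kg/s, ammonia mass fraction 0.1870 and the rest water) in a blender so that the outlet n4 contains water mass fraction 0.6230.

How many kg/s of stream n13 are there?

Let n13 be the unknown flow. Total out = 955 + n13.
water balance: 776.41 + 0.440·n13 = 0.623·(955 + n13)
(0.440 − 0.623)·n13 = 0.623×955 − 776.41 = -181.45
n13 = -181.45 / -0.183 = 991.53 kg/s

991.5 kg/s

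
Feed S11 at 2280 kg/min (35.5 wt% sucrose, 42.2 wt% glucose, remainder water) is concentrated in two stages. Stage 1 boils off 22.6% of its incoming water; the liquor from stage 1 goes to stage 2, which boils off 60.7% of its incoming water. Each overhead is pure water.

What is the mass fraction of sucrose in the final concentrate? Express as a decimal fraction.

0.4202

water in feed = 2280×0.223 = 508.44 kg/min.
After stage 1: water left = (1−0.226)×508.44 = 393.53; stream total = 2165.1 kg/min.
After stage 2: water left = (1−0.607)×393.53 = 154.66; final concentrate = 1926.2 kg/min.
sucrose fraction = 809.4/1926.2 = 0.4202.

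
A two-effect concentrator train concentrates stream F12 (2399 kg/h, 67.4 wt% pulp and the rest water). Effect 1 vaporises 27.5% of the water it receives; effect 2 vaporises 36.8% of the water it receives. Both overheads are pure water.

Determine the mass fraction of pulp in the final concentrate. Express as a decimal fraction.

water in feed = 2399×0.326 = 782.07 kg/h.
After stage 1: water left = (1−0.275)×782.07 = 567; stream total = 2183.9 kg/h.
After stage 2: water left = (1−0.368)×567 = 358.35; final concentrate = 1975.3 kg/h.
pulp fraction = 1616.9/1975.3 = 0.819.

0.819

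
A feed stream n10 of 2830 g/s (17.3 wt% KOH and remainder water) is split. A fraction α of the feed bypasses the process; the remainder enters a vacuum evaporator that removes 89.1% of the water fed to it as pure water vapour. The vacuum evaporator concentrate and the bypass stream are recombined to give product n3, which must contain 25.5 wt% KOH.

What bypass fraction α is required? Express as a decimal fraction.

0.564

All 2830×0.173 = 489.59 g/s of KOH reaches n3, so n3 = 489.59/0.255 = 1920 g/s and vapour = 910.04 g/s.
The evaporator receives (1−α)·2830 of feed at 0.827 water and removes 0.891 of that water:
0.891×0.827×(1−α)×2830 = 910.04
(1−α) = 910.04/2085.3 = 0.4364;  α = 0.5636.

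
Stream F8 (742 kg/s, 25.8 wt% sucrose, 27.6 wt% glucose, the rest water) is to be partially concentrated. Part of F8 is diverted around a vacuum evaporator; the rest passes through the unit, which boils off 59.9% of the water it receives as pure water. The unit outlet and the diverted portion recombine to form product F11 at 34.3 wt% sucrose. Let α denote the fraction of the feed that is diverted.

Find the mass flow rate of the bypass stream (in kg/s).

All 742×0.258 = 191.44 kg/s of sucrose reaches F11, so F11 = 191.44/0.343 = 558.12 kg/s and vapour = 183.88 kg/s.
The evaporator receives (1−α)·742 of feed at 0.466 water and removes 0.599 of that water:
0.599×0.466×(1−α)×742 = 183.88
(1−α) = 183.88/207.12 = 0.8878;  α = 0.1122.
Bypass flow = 0.1122×742 = 83.257 kg/s.

83.26 kg/s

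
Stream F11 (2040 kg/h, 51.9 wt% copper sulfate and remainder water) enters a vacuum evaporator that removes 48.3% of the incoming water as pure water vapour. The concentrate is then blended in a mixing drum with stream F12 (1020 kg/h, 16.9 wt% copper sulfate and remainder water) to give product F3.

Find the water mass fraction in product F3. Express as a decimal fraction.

Vapour removed = 0.483×0.481×2040 = 473.94 kg/h; concentrate = 1566.1 kg/h.
water reaching the mixer = 507.3 (from concentrate) + 1020×0.831 = 1354.9 kg/h.
Product flow = 1566.1 + 1020 = 2586.1 kg/h; water fraction = 0.524.

0.524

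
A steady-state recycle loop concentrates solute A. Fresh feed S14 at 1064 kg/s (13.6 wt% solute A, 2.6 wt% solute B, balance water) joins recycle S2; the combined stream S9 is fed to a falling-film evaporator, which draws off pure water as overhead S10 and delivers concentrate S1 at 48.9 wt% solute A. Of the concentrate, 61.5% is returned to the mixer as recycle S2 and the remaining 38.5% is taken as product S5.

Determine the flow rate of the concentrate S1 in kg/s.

768.6 kg/s

Overall solute A balance (none leaves overhead): solute A in fresh feed = solute A in product, i.e. 1064×0.136 = (1−0.615)·S1·0.489.
S1 = 144.7/(0.489×0.385) = 768.62 kg/s.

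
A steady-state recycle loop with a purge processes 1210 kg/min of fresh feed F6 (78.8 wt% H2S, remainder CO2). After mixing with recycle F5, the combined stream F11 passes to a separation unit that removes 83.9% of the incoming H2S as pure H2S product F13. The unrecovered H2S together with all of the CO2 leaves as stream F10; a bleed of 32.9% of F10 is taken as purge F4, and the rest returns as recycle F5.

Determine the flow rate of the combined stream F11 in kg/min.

CO2 enters only via F6 and leaves only via the purge: 1210×0.212 = 0.329×(CO2 in F10), and the separation unit passes all CO2, so CO2 in F11 = CO2 in F10 = 779.7 kg/min.
H2S in F11: m_A = 1210×0.788 + (1−0.329)·(1−0.839)·m_A, so m_A = 953.48/0.8920 = 1069 kg/min.
F11 = 1069 + 779.7 = 1848.7 kg/min.

1849 kg/min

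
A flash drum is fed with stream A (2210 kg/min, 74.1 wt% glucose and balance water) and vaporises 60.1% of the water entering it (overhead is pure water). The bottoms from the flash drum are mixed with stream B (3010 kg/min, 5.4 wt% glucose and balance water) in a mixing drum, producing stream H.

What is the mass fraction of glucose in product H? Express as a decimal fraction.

Vapour removed = 0.601×0.259×2210 = 344.01 kg/min; concentrate = 1866 kg/min.
glucose reaching the mixer = 1637.6 (from concentrate) + 3010×0.054 = 1800.1 kg/min.
Product flow = 1866 + 3010 = 4876 kg/min; glucose fraction = 0.369.

0.369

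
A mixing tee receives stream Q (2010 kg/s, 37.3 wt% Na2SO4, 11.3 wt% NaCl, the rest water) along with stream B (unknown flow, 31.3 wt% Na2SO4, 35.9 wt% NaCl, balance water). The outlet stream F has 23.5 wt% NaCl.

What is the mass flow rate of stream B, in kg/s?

1978 kg/s

Let B be the unknown flow. Total out = 2010 + B.
NaCl balance: 227.13 + 0.359·B = 0.235·(2010 + B)
(0.359 − 0.235)·B = 0.235×2010 − 227.13 = 245.22
B = 245.22 / 0.124 = 1977.6 kg/s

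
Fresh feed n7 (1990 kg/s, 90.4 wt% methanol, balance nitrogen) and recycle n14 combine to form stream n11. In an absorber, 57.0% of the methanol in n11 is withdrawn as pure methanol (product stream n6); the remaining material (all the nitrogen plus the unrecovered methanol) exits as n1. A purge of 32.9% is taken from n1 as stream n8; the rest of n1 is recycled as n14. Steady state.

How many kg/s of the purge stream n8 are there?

548.7 kg/s

nitrogen enters only via n7 and leaves only via the purge: 1990×0.096 = 0.329×(nitrogen in n1), and the absorber passes all nitrogen, so nitrogen in n11 = nitrogen in n1 = 580.67 kg/s.
methanol in n11: m_A = 1990×0.904 + (1−0.329)·(1−0.570)·m_A, so m_A = 1799/0.7115 = 2528.5 kg/s.
n1 = (1−0.570)×2528.5 + 580.67 = 1667.9 kg/s.
Purge n8 = 0.329×1667.9 = 548.75 kg/s.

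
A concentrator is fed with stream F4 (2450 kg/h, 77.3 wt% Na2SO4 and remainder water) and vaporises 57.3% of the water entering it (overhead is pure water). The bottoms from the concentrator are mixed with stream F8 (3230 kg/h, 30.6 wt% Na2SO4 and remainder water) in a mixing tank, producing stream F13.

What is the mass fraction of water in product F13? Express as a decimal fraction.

0.462

Vapour removed = 0.573×0.227×2450 = 318.67 kg/h; concentrate = 2131.3 kg/h.
water reaching the mixer = 237.48 (from concentrate) + 3230×0.694 = 2479.1 kg/h.
Product flow = 2131.3 + 3230 = 5361.3 kg/h; water fraction = 0.462.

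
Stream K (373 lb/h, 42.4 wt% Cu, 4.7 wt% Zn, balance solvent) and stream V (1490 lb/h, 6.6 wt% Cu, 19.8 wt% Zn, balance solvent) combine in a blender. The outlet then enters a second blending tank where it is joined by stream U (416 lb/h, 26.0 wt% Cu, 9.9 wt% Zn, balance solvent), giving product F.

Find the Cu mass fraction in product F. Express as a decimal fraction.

Overall, product flow = 2279 lb/h.
Cu in = 373×0.424 + 1490×0.066 + 416×0.260 = 364.65 lb/h.
Cu fraction in F = 0.160.

0.160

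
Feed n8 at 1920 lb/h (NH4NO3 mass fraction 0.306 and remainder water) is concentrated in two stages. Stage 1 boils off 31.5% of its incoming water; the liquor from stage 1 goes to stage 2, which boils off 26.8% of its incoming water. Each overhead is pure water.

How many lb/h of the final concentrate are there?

water in feed = 1920×0.694 = 1332.5 lb/h.
After stage 1: water left = (1−0.315)×1332.5 = 912.75; stream total = 1500.3 lb/h.
After stage 2: water left = (1−0.268)×912.75 = 668.13; final concentrate = 1255.7 lb/h.

1256 lb/h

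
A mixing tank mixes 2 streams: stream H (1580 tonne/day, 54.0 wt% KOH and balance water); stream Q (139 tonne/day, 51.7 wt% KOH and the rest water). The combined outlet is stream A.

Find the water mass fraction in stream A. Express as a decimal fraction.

0.4619

Total flow out = 1580 + 139 = 1719 tonne/day.
water in = 1580×0.460 + 139×0.483 = 793.94 tonne/day.
water mass fraction in A = 793.94/1719 = 0.4619.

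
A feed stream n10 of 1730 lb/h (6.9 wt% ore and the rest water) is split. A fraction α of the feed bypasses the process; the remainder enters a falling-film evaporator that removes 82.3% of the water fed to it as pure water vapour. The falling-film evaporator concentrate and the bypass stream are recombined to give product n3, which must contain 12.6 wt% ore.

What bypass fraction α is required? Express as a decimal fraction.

All 1730×0.069 = 119.37 lb/h of ore reaches n3, so n3 = 119.37/0.126 = 947.38 lb/h and vapour = 782.62 lb/h.
The evaporator receives (1−α)·1730 of feed at 0.931 water and removes 0.823 of that water:
0.823×0.931×(1−α)×1730 = 782.62
(1−α) = 782.62/1325.5 = 0.5904;  α = 0.4096.

0.410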